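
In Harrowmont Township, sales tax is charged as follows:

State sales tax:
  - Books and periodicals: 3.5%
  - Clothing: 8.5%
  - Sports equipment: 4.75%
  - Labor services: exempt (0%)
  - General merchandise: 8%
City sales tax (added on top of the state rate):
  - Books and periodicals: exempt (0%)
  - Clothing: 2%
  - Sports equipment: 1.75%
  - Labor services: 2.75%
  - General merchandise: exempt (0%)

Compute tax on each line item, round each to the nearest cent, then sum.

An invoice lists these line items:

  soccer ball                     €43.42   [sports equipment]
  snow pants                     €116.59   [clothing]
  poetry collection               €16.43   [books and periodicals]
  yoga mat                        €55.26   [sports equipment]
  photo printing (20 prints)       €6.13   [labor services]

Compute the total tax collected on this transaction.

Soccer ball €43.42: sports equipment → 4.75% + 1.75% city = 6.5% → €2.82
Snow pants €116.59: clothing → 8.5% + 2% city = 10.5% → €12.24
Poetry collection €16.43: books and periodicals → 3.5% + 0% city = 3.5% → €0.58
Yoga mat €55.26: sports equipment → 4.75% + 1.75% city = 6.5% → €3.59
Photo printing (20 prints) €6.13: labor services → 0% + 2.75% city = 2.75% → €0.17
Total tax = €2.82 + €12.24 + €0.58 + €3.59 + €0.17 = €19.40

€19.40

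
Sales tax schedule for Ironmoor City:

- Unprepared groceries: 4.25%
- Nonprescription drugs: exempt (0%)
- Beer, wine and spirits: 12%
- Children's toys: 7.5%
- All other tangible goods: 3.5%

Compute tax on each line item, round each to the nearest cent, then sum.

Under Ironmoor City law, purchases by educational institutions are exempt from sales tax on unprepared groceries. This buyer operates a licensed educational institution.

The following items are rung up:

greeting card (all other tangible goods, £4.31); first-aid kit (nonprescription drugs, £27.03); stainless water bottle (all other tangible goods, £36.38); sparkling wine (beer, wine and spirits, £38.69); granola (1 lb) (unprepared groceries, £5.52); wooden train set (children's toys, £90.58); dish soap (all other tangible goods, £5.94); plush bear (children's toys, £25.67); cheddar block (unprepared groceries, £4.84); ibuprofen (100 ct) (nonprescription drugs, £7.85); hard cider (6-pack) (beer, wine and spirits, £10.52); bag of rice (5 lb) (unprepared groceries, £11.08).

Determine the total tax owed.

Greeting card £4.31: all other tangible goods → 3.5% → £0.15
First-aid kit £27.03: nonprescription drugs → 0% → £0.00
Stainless water bottle £36.38: all other tangible goods → 3.5% → £1.27
Sparkling wine £38.69: beer, wine and spirits → 12% → £4.64
Granola (1 lb) £5.52: unprepared groceries, buyer-exempt → 0% → £0.00
Wooden train set £90.58: children's toys → 7.5% → £6.79
Dish soap £5.94: all other tangible goods → 3.5% → £0.21
Plush bear £25.67: children's toys → 7.5% → £1.93
Cheddar block £4.84: unprepared groceries, buyer-exempt → 0% → £0.00
Ibuprofen (100 ct) £7.85: nonprescription drugs → 0% → £0.00
Hard cider (6-pack) £10.52: beer, wine and spirits → 12% → £1.26
Bag of rice (5 lb) £11.08: unprepared groceries, buyer-exempt → 0% → £0.00
Total tax = £0.15 + £1.27 + £4.64 + £6.79 + £0.21 + £1.93 + £1.26 = £16.25

£16.25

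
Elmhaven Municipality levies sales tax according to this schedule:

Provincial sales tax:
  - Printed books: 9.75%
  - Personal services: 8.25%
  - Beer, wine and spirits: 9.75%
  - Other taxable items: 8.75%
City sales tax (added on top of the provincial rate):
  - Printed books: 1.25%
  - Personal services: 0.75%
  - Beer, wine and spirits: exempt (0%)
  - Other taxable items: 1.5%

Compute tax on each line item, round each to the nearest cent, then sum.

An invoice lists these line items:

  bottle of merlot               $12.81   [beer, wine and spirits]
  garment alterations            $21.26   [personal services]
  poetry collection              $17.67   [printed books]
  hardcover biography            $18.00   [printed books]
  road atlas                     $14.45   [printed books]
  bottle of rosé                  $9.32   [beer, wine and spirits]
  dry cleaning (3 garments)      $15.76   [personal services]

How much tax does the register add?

Bottle of merlot $12.81: beer, wine and spirits → 9.75% + 0% city = 9.75% → $1.25
Garment alterations $21.26: personal services → 8.25% + 0.75% city = 9% → $1.91
Poetry collection $17.67: printed books → 9.75% + 1.25% city = 11% → $1.94
Hardcover biography $18.00: printed books → 9.75% + 1.25% city = 11% → $1.98
Road atlas $14.45: printed books → 9.75% + 1.25% city = 11% → $1.59
Bottle of rosé $9.32: beer, wine and spirits → 9.75% + 0% city = 9.75% → $0.91
Dry cleaning (3 garments) $15.76: personal services → 8.25% + 0.75% city = 9% → $1.42
Total tax = $1.25 + $1.91 + $1.94 + $1.98 + $1.59 + $0.91 + $1.42 = $11.00

$11.00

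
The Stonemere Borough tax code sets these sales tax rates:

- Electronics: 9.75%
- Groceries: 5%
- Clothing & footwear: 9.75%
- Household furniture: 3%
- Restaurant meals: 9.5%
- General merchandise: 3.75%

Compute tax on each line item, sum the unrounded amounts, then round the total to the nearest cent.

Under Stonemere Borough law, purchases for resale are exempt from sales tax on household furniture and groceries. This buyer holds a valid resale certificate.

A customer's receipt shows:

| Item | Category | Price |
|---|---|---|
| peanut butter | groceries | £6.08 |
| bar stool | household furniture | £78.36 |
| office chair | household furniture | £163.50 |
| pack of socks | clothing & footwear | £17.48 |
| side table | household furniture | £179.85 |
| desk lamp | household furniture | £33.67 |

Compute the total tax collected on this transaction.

Peanut butter £6.08: groceries, buyer-exempt → 0% → £0.00
Bar stool £78.36: household furniture, buyer-exempt → 0% → £0.00
Office chair £163.50: household furniture, buyer-exempt → 0% → £0.00
Pack of socks £17.48: clothing & footwear → 9.75% → £1.7043
Side table £179.85: household furniture, buyer-exempt → 0% → £0.00
Desk lamp £33.67: household furniture, buyer-exempt → 0% → £0.00
Unrounded tax sum = £1.7043 → £1.70

£1.70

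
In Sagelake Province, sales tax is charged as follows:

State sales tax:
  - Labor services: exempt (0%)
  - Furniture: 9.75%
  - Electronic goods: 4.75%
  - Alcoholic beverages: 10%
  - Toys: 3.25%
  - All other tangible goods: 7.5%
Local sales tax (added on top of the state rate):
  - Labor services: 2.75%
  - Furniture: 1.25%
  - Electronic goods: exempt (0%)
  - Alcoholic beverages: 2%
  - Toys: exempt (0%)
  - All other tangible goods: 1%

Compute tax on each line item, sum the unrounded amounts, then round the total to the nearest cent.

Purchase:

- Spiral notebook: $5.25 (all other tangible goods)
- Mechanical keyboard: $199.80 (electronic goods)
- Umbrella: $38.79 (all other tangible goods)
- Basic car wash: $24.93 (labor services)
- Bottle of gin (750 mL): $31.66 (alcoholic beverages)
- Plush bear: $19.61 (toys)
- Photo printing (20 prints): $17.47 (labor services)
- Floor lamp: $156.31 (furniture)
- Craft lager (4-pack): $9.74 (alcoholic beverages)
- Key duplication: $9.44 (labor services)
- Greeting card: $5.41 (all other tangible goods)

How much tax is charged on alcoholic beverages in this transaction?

Bottle of gin (750 mL) $31.66: alcoholic beverages → 10% + 2% local = 12% → $3.7992
Craft lager (4-pack) $9.74: alcoholic beverages → 10% + 2% local = 12% → $1.1688
Tax on alcoholic beverages: unrounded sum = $4.968 → $4.97

$4.97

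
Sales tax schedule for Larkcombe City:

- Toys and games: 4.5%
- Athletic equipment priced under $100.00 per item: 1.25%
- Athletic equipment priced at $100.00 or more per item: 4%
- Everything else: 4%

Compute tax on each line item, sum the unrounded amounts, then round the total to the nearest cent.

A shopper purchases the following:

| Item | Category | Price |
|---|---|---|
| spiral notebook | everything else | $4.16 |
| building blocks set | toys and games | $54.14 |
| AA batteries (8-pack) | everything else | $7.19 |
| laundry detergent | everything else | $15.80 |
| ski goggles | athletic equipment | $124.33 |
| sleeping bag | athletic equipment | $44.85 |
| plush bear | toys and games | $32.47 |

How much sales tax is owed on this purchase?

$10.52

Spiral notebook $4.16: everything else → 4% → $0.1664
Building blocks set $54.14: toys and games → 4.5% → $2.4363
AA batteries (8-pack) $7.19: everything else → 4% → $0.2876
Laundry detergent $15.80: everything else → 4% → $0.632
Ski goggles $124.33: athletic equipment, $100.00 or more → 4% → $4.9732
Sleeping bag $44.85: athletic equipment, under $100.00 → 1.25% → $0.560625
Plush bear $32.47: toys and games → 4.5% → $1.46115
Unrounded tax sum = $10.517275 → $10.52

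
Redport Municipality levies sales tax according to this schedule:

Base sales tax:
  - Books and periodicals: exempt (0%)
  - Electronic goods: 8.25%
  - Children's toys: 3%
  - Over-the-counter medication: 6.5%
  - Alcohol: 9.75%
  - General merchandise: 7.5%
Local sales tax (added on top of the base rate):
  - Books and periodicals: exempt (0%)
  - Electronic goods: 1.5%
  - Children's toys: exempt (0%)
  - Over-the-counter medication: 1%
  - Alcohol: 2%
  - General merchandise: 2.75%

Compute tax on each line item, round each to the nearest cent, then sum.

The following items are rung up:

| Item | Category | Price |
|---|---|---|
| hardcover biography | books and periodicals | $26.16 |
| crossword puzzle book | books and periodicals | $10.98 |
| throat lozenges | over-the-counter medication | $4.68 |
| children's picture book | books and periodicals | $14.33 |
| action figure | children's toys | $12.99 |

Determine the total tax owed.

Hardcover biography $26.16: books and periodicals → 0% + 0% local = 0% → $0.00
Crossword puzzle book $10.98: books and periodicals → 0% + 0% local = 0% → $0.00
Throat lozenges $4.68: over-the-counter medication → 6.5% + 1% local = 7.5% → $0.35
Children's picture book $14.33: books and periodicals → 0% + 0% local = 0% → $0.00
Action figure $12.99: children's toys → 3% + 0% local = 3% → $0.39
Total tax = $0.35 + $0.39 = $0.74

$0.74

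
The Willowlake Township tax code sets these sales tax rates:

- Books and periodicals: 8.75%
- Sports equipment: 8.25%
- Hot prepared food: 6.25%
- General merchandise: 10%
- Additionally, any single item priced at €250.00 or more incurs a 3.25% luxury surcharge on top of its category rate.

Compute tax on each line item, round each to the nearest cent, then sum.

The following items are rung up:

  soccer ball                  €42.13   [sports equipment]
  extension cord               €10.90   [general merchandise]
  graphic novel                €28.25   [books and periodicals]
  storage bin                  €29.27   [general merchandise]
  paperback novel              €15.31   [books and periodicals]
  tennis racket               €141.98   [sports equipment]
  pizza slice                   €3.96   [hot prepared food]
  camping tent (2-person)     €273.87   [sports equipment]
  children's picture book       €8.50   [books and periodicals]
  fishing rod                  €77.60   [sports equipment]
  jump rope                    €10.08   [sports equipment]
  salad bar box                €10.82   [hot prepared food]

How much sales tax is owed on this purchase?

€63.42

Soccer ball €42.13: sports equipment → 8.25% → €3.48
Extension cord €10.90: general merchandise → 10% → €1.09
Graphic novel €28.25: books and periodicals → 8.75% → €2.47
Storage bin €29.27: general merchandise → 10% → €2.93
Paperback novel €15.31: books and periodicals → 8.75% → €1.34
Tennis racket €141.98: sports equipment → 8.25% → €11.71
Pizza slice €3.96: hot prepared food → 6.25% → €0.25
Camping tent (2-person) €273.87: sports equipment → 8.25% + 3.25% surcharge = 11.5% → €31.50
Children's picture book €8.50: books and periodicals → 8.75% → €0.74
Fishing rod €77.60: sports equipment → 8.25% → €6.40
Jump rope €10.08: sports equipment → 8.25% → €0.83
Salad bar box €10.82: hot prepared food → 6.25% → €0.68
Total tax = €3.48 + €1.09 + €2.47 + €2.93 + €1.34 + €11.71 + €0.25 + €31.50 + €0.74 + €6.40 + €0.83 + €0.68 = €63.42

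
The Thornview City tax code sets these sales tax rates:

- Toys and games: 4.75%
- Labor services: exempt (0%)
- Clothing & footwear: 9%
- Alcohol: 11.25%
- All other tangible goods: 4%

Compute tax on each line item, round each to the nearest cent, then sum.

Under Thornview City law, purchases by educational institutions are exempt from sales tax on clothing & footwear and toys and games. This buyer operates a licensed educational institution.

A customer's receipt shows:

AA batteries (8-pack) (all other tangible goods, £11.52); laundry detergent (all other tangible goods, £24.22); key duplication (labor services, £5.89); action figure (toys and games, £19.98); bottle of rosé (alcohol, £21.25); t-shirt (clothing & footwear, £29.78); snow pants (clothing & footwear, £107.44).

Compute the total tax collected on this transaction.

AA batteries (8-pack) £11.52: all other tangible goods → 4% → £0.46
Laundry detergent £24.22: all other tangible goods → 4% → £0.97
Key duplication £5.89: labor services → 0% → £0.00
Action figure £19.98: toys and games, buyer-exempt → 0% → £0.00
Bottle of rosé £21.25: alcohol → 11.25% → £2.39
T-shirt £29.78: clothing & footwear, buyer-exempt → 0% → £0.00
Snow pants £107.44: clothing & footwear, buyer-exempt → 0% → £0.00
Total tax = £0.46 + £0.97 + £2.39 = £3.82

£3.82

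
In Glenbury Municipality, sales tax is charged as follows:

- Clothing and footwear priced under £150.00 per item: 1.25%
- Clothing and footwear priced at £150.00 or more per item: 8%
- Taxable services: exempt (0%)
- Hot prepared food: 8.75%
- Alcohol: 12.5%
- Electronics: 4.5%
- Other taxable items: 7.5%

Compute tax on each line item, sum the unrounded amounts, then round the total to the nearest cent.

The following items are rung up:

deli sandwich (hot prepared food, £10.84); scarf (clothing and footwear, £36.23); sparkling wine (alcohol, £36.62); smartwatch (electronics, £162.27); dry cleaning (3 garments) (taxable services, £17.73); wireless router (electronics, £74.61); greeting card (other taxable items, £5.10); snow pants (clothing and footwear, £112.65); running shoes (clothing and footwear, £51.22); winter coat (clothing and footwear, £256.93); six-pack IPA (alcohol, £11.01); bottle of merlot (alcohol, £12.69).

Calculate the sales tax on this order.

£42.59

Deli sandwich £10.84: hot prepared food → 8.75% → £0.9485
Scarf £36.23: clothing and footwear, under £150.00 → 1.25% → £0.452875
Sparkling wine £36.62: alcohol → 12.5% → £4.5775
Smartwatch £162.27: electronics → 4.5% → £7.30215
Dry cleaning (3 garments) £17.73: taxable services → 0% → £0.00
Wireless router £74.61: electronics → 4.5% → £3.35745
Greeting card £5.10: other taxable items → 7.5% → £0.3825
Snow pants £112.65: clothing and footwear, under £150.00 → 1.25% → £1.408125
Running shoes £51.22: clothing and footwear, under £150.00 → 1.25% → £0.64025
Winter coat £256.93: clothing and footwear, £150.00 or more → 8% → £20.5544
Six-pack IPA £11.01: alcohol → 12.5% → £1.37625
Bottle of merlot £12.69: alcohol → 12.5% → £1.58625
Unrounded tax sum = £42.58625 → £42.59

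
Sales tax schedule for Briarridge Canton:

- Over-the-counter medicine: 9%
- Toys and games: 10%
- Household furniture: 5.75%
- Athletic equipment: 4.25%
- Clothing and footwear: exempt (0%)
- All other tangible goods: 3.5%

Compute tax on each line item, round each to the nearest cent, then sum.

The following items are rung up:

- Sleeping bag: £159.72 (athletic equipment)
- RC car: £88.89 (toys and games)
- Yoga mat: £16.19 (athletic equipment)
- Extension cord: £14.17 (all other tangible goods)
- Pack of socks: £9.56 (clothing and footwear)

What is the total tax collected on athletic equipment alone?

Sleeping bag £159.72: athletic equipment → 4.25% → £6.79
Yoga mat £16.19: athletic equipment → 4.25% → £0.69
Tax on athletic equipment = £6.79 + £0.69 = £7.48

£7.48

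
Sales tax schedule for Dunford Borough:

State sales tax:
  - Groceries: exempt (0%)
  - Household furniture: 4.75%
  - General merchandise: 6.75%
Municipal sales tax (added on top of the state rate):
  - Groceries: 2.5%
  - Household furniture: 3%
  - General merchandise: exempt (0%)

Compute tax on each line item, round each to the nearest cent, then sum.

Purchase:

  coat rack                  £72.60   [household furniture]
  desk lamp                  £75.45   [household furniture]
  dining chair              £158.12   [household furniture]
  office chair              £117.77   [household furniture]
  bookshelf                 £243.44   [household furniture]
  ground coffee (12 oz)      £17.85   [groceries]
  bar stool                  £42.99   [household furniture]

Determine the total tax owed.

Coat rack £72.60: household furniture → 4.75% + 3% municipal = 7.75% → £5.63
Desk lamp £75.45: household furniture → 4.75% + 3% municipal = 7.75% → £5.85
Dining chair £158.12: household furniture → 4.75% + 3% municipal = 7.75% → £12.25
Office chair £117.77: household furniture → 4.75% + 3% municipal = 7.75% → £9.13
Bookshelf £243.44: household furniture → 4.75% + 3% municipal = 7.75% → £18.87
Ground coffee (12 oz) £17.85: groceries → 0% + 2.5% municipal = 2.5% → £0.45
Bar stool £42.99: household furniture → 4.75% + 3% municipal = 7.75% → £3.33
Total tax = £5.63 + £5.85 + £12.25 + £9.13 + £18.87 + £0.45 + £3.33 = £55.51

£55.51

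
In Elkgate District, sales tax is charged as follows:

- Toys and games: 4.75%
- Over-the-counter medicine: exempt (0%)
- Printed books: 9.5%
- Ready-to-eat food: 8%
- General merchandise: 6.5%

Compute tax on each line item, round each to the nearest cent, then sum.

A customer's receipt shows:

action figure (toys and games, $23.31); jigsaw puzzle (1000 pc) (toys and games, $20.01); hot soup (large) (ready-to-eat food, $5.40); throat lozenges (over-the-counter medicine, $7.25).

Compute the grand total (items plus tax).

$58.46

Action figure $23.31: toys and games → 4.75% → $1.11
Jigsaw puzzle (1000 pc) $20.01: toys and games → 4.75% → $0.95
Hot soup (large) $5.40: ready-to-eat food → 8% → $0.43
Throat lozenges $7.25: over-the-counter medicine → 0% → $0.00
Subtotal = $55.97; tax = $2.49; total due = $58.46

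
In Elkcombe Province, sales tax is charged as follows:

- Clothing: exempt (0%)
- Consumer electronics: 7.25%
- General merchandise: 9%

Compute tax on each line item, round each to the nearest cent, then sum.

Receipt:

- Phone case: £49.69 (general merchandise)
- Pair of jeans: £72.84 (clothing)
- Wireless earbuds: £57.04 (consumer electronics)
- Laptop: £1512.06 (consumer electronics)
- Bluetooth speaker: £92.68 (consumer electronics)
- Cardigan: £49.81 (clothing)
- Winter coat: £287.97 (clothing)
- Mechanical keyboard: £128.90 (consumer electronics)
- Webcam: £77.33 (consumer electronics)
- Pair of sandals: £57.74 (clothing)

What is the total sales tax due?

£139.91

Phone case £49.69: general merchandise → 9% → £4.47
Pair of jeans £72.84: clothing → 0% → £0.00
Wireless earbuds £57.04: consumer electronics → 7.25% → £4.14
Laptop £1512.06: consumer electronics → 7.25% → £109.62
Bluetooth speaker £92.68: consumer electronics → 7.25% → £6.72
Cardigan £49.81: clothing → 0% → £0.00
Winter coat £287.97: clothing → 0% → £0.00
Mechanical keyboard £128.90: consumer electronics → 7.25% → £9.35
Webcam £77.33: consumer electronics → 7.25% → £5.61
Pair of sandals £57.74: clothing → 0% → £0.00
Total tax = £4.47 + £4.14 + £109.62 + £6.72 + £9.35 + £5.61 = £139.91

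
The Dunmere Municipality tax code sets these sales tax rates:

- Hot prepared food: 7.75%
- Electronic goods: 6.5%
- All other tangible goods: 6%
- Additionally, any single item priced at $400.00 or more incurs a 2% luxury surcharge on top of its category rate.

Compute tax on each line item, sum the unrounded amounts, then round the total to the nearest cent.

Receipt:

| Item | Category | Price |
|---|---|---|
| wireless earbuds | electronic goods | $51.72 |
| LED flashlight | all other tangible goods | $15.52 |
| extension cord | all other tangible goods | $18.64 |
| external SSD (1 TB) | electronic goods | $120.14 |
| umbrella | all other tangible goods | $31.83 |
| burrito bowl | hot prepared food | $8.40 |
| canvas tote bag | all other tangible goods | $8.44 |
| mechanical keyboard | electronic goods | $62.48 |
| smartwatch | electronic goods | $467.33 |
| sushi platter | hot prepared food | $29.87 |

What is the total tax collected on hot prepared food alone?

$2.97

Burrito bowl $8.40: hot prepared food → 7.75% → $0.651
Sushi platter $29.87: hot prepared food → 7.75% → $2.314925
Tax on hot prepared food: unrounded sum = $2.965925 → $2.97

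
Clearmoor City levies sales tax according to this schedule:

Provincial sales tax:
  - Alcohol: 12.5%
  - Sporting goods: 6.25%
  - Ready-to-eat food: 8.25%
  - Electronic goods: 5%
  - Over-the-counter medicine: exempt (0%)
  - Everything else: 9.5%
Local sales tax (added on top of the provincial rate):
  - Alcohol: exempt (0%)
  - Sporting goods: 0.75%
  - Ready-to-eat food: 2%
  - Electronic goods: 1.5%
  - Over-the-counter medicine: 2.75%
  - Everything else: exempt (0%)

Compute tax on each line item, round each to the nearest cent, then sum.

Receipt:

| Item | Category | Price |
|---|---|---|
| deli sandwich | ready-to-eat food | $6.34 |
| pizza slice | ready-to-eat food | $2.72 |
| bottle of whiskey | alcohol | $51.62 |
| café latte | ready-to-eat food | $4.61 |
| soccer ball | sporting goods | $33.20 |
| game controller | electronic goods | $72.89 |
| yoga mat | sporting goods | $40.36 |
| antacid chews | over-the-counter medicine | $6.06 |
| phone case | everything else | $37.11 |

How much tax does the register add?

$21.44

Deli sandwich $6.34: ready-to-eat food → 8.25% + 2% local = 10.25% → $0.65
Pizza slice $2.72: ready-to-eat food → 8.25% + 2% local = 10.25% → $0.28
Bottle of whiskey $51.62: alcohol → 12.5% + 0% local = 12.5% → $6.45
Café latte $4.61: ready-to-eat food → 8.25% + 2% local = 10.25% → $0.47
Soccer ball $33.20: sporting goods → 6.25% + 0.75% local = 7% → $2.32
Game controller $72.89: electronic goods → 5% + 1.5% local = 6.5% → $4.74
Yoga mat $40.36: sporting goods → 6.25% + 0.75% local = 7% → $2.83
Antacid chews $6.06: over-the-counter medicine → 0% + 2.75% local = 2.75% → $0.17
Phone case $37.11: everything else → 9.5% + 0% local = 9.5% → $3.53
Total tax = $0.65 + $0.28 + $6.45 + $0.47 + $2.32 + $4.74 + $2.83 + $0.17 + $3.53 = $21.44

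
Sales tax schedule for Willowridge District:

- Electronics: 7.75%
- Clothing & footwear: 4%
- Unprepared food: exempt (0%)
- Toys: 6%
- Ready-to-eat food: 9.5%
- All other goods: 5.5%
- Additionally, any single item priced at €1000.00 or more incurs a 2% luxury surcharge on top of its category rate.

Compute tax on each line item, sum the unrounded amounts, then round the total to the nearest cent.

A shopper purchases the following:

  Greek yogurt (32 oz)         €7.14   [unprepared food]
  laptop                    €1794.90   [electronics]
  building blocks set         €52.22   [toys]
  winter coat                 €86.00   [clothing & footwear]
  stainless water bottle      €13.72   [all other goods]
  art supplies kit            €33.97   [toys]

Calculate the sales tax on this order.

Greek yogurt (32 oz) €7.14: unprepared food → 0% → €0.00
Laptop €1794.90: electronics → 7.75% + 2% surcharge = 9.75% → €175.00275
Building blocks set €52.22: toys → 6% → €3.1332
Winter coat €86.00: clothing & footwear → 4% → €3.44
Stainless water bottle €13.72: all other goods → 5.5% → €0.7546
Art supplies kit €33.97: toys → 6% → €2.0382
Unrounded tax sum = €184.36875 → €184.37

€184.37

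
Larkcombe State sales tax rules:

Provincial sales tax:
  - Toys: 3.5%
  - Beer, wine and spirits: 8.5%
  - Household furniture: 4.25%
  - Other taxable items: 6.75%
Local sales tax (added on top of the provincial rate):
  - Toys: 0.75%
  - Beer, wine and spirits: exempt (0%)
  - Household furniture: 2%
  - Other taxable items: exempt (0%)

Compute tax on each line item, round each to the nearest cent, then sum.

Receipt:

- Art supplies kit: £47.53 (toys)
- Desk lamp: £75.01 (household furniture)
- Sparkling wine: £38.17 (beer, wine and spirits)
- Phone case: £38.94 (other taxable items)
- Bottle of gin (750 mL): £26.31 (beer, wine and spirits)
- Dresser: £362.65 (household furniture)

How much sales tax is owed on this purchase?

Art supplies kit £47.53: toys → 3.5% + 0.75% local = 4.25% → £2.02
Desk lamp £75.01: household furniture → 4.25% + 2% local = 6.25% → £4.69
Sparkling wine £38.17: beer, wine and spirits → 8.5% + 0% local = 8.5% → £3.24
Phone case £38.94: other taxable items → 6.75% + 0% local = 6.75% → £2.63
Bottle of gin (750 mL) £26.31: beer, wine and spirits → 8.5% + 0% local = 8.5% → £2.24
Dresser £362.65: household furniture → 4.25% + 2% local = 6.25% → £22.67
Total tax = £2.02 + £4.69 + £3.24 + £2.63 + £2.24 + £22.67 = £37.49

£37.49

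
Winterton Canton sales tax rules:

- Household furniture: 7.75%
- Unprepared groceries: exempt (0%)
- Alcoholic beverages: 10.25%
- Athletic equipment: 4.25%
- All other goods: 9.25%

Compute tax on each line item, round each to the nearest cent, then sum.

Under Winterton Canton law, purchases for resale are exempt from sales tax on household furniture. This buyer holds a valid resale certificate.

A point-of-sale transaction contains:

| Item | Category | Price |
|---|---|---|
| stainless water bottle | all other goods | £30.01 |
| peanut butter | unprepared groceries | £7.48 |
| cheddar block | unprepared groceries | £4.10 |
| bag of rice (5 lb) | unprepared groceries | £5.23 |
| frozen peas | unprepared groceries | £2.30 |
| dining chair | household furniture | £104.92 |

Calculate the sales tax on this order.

Stainless water bottle £30.01: all other goods → 9.25% → £2.78
Peanut butter £7.48: unprepared groceries → 0% → £0.00
Cheddar block £4.10: unprepared groceries → 0% → £0.00
Bag of rice (5 lb) £5.23: unprepared groceries → 0% → £0.00
Frozen peas £2.30: unprepared groceries → 0% → £0.00
Dining chair £104.92: household furniture, buyer-exempt → 0% → £0.00
Total tax = £2.78

£2.78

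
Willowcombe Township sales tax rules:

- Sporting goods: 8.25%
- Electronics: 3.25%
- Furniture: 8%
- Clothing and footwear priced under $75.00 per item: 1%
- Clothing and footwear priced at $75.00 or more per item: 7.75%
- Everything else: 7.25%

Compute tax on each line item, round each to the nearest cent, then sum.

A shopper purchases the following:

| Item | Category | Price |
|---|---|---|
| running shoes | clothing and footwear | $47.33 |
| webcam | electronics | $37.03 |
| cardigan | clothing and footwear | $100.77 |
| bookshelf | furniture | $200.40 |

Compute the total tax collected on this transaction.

$25.51

Running shoes $47.33: clothing and footwear, under $75.00 → 1% → $0.47
Webcam $37.03: electronics → 3.25% → $1.20
Cardigan $100.77: clothing and footwear, $75.00 or more → 7.75% → $7.81
Bookshelf $200.40: furniture → 8% → $16.03
Total tax = $0.47 + $1.20 + $7.81 + $16.03 = $25.51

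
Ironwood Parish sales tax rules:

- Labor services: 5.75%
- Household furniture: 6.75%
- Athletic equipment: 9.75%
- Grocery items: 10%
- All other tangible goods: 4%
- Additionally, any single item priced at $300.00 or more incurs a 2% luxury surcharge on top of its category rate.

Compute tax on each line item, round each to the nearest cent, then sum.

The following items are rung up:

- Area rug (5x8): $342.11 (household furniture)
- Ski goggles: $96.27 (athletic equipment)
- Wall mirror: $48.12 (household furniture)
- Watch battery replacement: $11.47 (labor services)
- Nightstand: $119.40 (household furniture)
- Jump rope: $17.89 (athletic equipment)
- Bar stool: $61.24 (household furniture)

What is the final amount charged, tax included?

$753.66

Area rug (5x8) $342.11: household furniture → 6.75% + 2% surcharge = 8.75% → $29.93
Ski goggles $96.27: athletic equipment → 9.75% → $9.39
Wall mirror $48.12: household furniture → 6.75% → $3.25
Watch battery replacement $11.47: labor services → 5.75% → $0.66
Nightstand $119.40: household furniture → 6.75% → $8.06
Jump rope $17.89: athletic equipment → 9.75% → $1.74
Bar stool $61.24: household furniture → 6.75% → $4.13
Subtotal = $696.50; tax = $57.16; total due = $753.66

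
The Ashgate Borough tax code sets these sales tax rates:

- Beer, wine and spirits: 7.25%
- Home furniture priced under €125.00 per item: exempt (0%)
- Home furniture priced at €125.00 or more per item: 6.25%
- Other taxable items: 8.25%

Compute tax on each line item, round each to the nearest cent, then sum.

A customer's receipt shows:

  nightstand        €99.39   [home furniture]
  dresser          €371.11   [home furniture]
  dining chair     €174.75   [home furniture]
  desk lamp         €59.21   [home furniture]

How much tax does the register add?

€34.11

Nightstand €99.39: home furniture, under €125.00 → 0% → €0.00
Dresser €371.11: home furniture, €125.00 or more → 6.25% → €23.19
Dining chair €174.75: home furniture, €125.00 or more → 6.25% → €10.92
Desk lamp €59.21: home furniture, under €125.00 → 0% → €0.00
Total tax = €23.19 + €10.92 = €34.11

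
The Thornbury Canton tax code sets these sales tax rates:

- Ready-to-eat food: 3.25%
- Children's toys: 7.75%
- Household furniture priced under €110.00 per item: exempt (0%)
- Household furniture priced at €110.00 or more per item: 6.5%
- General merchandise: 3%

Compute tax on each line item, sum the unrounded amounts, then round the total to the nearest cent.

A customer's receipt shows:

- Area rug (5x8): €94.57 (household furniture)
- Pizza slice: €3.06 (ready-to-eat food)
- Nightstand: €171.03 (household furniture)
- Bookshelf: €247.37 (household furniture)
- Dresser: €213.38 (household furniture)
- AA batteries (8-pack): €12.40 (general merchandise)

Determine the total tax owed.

Area rug (5x8) €94.57: household furniture, under €110.00 → 0% → €0.00
Pizza slice €3.06: ready-to-eat food → 3.25% → €0.09945
Nightstand €171.03: household furniture, €110.00 or more → 6.5% → €11.11695
Bookshelf €247.37: household furniture, €110.00 or more → 6.5% → €16.07905
Dresser €213.38: household furniture, €110.00 or more → 6.5% → €13.8697
AA batteries (8-pack) €12.40: general merchandise → 3% → €0.372
Unrounded tax sum = €41.53715 → €41.54

€41.54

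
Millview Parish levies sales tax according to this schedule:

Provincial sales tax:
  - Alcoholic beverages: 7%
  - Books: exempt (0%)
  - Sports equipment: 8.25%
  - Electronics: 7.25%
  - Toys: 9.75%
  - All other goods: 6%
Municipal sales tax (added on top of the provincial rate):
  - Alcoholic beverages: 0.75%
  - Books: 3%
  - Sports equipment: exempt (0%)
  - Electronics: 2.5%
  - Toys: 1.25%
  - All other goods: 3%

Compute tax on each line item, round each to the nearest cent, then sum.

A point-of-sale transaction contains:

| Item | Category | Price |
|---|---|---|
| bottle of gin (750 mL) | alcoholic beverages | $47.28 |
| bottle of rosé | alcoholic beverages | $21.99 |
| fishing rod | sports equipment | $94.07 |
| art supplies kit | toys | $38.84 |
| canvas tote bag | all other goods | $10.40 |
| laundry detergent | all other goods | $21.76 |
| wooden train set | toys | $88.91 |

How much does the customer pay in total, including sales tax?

$353.32

Bottle of gin (750 mL) $47.28: alcoholic beverages → 7% + 0.75% municipal = 7.75% → $3.66
Bottle of rosé $21.99: alcoholic beverages → 7% + 0.75% municipal = 7.75% → $1.70
Fishing rod $94.07: sports equipment → 8.25% + 0% municipal = 8.25% → $7.76
Art supplies kit $38.84: toys → 9.75% + 1.25% municipal = 11% → $4.27
Canvas tote bag $10.40: all other goods → 6% + 3% municipal = 9% → $0.94
Laundry detergent $21.76: all other goods → 6% + 3% municipal = 9% → $1.96
Wooden train set $88.91: toys → 9.75% + 1.25% municipal = 11% → $9.78
Subtotal = $323.25; tax = $30.07; total due = $353.32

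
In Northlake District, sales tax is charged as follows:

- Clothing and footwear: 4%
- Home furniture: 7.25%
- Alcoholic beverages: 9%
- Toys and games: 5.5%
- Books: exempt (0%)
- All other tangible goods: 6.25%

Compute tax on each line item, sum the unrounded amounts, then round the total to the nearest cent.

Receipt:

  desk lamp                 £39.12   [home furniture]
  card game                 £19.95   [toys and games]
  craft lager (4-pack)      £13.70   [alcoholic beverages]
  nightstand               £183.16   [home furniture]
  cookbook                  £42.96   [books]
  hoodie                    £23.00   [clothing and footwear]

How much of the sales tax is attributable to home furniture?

£16.12

Desk lamp £39.12: home furniture → 7.25% → £2.8362
Nightstand £183.16: home furniture → 7.25% → £13.2791
Tax on home furniture: unrounded sum = £16.1153 → £16.12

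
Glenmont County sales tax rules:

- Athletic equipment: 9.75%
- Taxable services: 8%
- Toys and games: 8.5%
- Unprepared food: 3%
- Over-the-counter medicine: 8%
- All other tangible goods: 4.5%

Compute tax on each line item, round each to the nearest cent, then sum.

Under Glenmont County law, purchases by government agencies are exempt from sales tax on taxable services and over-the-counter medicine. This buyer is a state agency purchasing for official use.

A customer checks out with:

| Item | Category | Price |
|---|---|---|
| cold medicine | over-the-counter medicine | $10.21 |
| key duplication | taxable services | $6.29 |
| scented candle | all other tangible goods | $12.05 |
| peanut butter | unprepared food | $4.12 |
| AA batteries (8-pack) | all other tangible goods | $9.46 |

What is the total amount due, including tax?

Cold medicine $10.21: over-the-counter medicine, buyer-exempt → 0% → $0.00
Key duplication $6.29: taxable services, buyer-exempt → 0% → $0.00
Scented candle $12.05: all other tangible goods → 4.5% → $0.54
Peanut butter $4.12: unprepared food → 3% → $0.12
AA batteries (8-pack) $9.46: all other tangible goods → 4.5% → $0.43
Subtotal = $42.13; tax = $1.09; total due = $43.22

$43.22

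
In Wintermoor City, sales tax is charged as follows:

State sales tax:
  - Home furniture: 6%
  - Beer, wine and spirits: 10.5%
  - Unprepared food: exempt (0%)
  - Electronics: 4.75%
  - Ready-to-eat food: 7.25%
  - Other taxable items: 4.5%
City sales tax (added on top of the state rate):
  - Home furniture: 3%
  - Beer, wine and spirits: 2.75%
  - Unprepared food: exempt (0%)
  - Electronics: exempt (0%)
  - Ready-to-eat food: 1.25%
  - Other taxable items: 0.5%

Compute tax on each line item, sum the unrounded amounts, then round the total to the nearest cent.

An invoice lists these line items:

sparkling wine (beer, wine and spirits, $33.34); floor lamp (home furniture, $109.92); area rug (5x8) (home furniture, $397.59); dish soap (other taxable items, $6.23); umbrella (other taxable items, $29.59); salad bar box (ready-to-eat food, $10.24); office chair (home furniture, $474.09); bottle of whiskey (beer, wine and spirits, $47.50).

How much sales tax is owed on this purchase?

$101.72

Sparkling wine $33.34: beer, wine and spirits → 10.5% + 2.75% city = 13.25% → $4.41755
Floor lamp $109.92: home furniture → 6% + 3% city = 9% → $9.8928
Area rug (5x8) $397.59: home furniture → 6% + 3% city = 9% → $35.7831
Dish soap $6.23: other taxable items → 4.5% + 0.5% city = 5% → $0.3115
Umbrella $29.59: other taxable items → 4.5% + 0.5% city = 5% → $1.4795
Salad bar box $10.24: ready-to-eat food → 7.25% + 1.25% city = 8.5% → $0.8704
Office chair $474.09: home furniture → 6% + 3% city = 9% → $42.6681
Bottle of whiskey $47.50: beer, wine and spirits → 10.5% + 2.75% city = 13.25% → $6.29375
Unrounded tax sum = $101.7167 → $101.72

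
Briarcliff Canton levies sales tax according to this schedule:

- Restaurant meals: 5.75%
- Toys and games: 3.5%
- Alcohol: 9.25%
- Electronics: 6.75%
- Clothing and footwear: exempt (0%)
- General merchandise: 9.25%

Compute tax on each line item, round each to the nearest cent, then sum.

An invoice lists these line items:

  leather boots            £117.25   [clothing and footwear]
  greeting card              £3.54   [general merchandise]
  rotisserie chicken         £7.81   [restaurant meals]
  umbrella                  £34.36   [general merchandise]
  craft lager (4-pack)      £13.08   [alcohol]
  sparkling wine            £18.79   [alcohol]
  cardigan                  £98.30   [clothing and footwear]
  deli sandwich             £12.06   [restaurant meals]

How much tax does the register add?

Leather boots £117.25: clothing and footwear → 0% → £0.00
Greeting card £3.54: general merchandise → 9.25% → £0.33
Rotisserie chicken £7.81: restaurant meals → 5.75% → £0.45
Umbrella £34.36: general merchandise → 9.25% → £3.18
Craft lager (4-pack) £13.08: alcohol → 9.25% → £1.21
Sparkling wine £18.79: alcohol → 9.25% → £1.74
Cardigan £98.30: clothing and footwear → 0% → £0.00
Deli sandwich £12.06: restaurant meals → 5.75% → £0.69
Total tax = £0.33 + £0.45 + £3.18 + £1.21 + £1.74 + £0.69 = £7.60

£7.60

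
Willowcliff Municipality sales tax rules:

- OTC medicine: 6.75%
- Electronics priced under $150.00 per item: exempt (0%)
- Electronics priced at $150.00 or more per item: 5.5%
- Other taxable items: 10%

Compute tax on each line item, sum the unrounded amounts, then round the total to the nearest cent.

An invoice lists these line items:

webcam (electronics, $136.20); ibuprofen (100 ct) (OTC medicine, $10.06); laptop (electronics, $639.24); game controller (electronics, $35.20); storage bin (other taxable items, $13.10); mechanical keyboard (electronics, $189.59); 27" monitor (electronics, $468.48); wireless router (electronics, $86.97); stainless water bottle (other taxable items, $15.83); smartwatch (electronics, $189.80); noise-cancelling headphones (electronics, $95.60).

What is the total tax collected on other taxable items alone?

Storage bin $13.10: other taxable items → 10% → $1.31
Stainless water bottle $15.83: other taxable items → 10% → $1.583
Tax on other taxable items: unrounded sum = $2.893 → $2.89

$2.89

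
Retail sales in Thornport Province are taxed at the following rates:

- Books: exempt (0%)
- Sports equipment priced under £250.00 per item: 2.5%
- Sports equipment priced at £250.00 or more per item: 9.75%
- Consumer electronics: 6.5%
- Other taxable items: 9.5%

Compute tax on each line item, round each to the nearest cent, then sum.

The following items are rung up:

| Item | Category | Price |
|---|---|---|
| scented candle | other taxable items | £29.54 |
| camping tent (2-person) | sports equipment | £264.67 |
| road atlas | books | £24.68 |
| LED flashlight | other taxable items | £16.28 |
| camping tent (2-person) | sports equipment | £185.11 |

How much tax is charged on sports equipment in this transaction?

Camping tent (2-person) £264.67: sports equipment, £250.00 or more → 9.75% → £25.81
Camping tent (2-person) £185.11: sports equipment, under £250.00 → 2.5% → £4.63
Tax on sports equipment = £25.81 + £4.63 = £30.44

£30.44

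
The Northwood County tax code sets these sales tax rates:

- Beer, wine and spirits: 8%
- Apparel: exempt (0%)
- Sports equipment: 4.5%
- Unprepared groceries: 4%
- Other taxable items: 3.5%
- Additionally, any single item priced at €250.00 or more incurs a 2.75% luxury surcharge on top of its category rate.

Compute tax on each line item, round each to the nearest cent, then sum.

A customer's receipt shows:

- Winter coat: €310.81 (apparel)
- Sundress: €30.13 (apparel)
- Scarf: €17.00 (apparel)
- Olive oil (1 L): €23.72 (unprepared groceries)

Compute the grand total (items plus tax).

€391.16

Winter coat €310.81: apparel → 0% + 2.75% surcharge = 2.75% → €8.55
Sundress €30.13: apparel → 0% → €0.00
Scarf €17.00: apparel → 0% → €0.00
Olive oil (1 L) €23.72: unprepared groceries → 4% → €0.95
Subtotal = €381.66; tax = €9.50; total due = €391.16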